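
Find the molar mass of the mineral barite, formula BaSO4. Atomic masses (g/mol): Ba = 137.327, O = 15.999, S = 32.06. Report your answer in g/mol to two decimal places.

233.38 g/mol

Ba: 1 × 137.327 = 137.3270
S: 1 × 32.06 = 32.0600
O: 4 × 15.999 = 63.9960
Summing the contributions gives the formula mass.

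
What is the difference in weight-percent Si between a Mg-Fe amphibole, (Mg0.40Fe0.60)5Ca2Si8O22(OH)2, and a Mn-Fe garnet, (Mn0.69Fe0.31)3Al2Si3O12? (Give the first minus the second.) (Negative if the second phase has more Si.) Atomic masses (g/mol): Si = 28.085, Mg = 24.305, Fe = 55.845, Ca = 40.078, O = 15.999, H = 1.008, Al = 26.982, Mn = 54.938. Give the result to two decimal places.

Si in (Mg0.40Fe0.60)5Ca2Si8O22(OH)2: molar mass 906.973 g/mol; 8×28.085 = 224.680 g → 24.77 wt%.
Si in (Mn0.69Fe0.31)3Al2Si3O12: molar mass 495.865 g/mol; 3×28.085 = 84.255 g → 16.99 wt%.
Difference = 24.77 − 16.99 = 7.78 percentage points.

7.78 percentage points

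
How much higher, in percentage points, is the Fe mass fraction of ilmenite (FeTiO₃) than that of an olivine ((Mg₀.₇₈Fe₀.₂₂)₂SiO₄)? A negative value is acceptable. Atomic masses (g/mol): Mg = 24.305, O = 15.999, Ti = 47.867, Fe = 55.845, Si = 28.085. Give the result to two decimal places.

First mineral: 55.845 g Fe in 151.709 g formula = 36.81 wt% Fe.
Second mineral: 24.572 g Fe in 154.569 g formula = 15.90 wt% Fe.
36.81% − 15.90% gives a difference of 20.91 percentage points.

20.91 percentage points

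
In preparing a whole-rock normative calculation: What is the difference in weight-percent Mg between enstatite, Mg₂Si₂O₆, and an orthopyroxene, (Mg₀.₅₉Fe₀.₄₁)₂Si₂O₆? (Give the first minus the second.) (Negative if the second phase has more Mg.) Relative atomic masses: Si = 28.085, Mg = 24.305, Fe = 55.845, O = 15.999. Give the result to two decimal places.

11.56 percentage points

M(Mg₂Si₂O₆) = 200.774 g/mol, so wt% Mg = 48.610/200.774 × 100 = 24.21%.
M((Mg₀.₅₉Fe₀.₄₁)₂Si₂O₆) = 226.637 g/mol, so wt% Mg = 28.680/226.637 × 100 = 12.65%.
24.21 − 12.65 = 11.56 pp.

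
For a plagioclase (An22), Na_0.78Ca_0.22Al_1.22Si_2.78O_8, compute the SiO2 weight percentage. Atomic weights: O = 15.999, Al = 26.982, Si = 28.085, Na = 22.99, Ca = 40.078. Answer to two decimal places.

M(Na_0.78Ca_0.22Al_1.22Si_2.78O_8) = 265.736 g/mol; M(SiO2) = 60.083 g/mol.
Moles SiO2 per formula unit = 2.78 Si ÷ 1 = 2.7800.
SiO2 fraction = (2.7800 × 60.083) / 265.736 = 167.031/265.736 = 0.6286.

62.86 wt%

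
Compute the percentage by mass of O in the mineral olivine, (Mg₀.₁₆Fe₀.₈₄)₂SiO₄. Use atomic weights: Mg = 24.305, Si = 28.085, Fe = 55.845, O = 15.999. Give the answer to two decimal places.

Formula mass = 0.32*24.305 + 1.68*55.845 + 1*28.085 + 4*15.999 = 193.678 g/mol, of which 63.996 g is O.
So O makes up 63.996/193.678 = 0.3304 of the mass, i.e. 33.04%.

33.04 mass %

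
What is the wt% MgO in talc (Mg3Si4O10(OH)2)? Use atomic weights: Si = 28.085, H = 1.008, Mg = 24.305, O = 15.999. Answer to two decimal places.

M(Mg3Si4O10(OH)2) = 379.259 g/mol; M(MgO) = 40.304 g/mol.
Moles MgO per formula unit = 3 Mg ÷ 1 = 3.0000.
MgO fraction = (3.0000 × 40.304) / 379.259 = 120.912/379.259 = 0.3188.

31.88 wt%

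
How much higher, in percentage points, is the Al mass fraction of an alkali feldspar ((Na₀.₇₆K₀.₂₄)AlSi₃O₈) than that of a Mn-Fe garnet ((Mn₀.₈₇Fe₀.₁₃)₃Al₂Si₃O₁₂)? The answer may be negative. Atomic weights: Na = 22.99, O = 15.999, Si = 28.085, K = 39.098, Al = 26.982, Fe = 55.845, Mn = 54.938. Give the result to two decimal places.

-0.75 percentage points

Al in (Na₀.₇₆K₀.₂₄)AlSi₃O₈: molar mass 266.085 g/mol; 1×26.982 = 26.982 g → 10.14 wt%.
Al in (Mn₀.₈₇Fe₀.₁₃)₃Al₂Si₃O₁₂: molar mass 495.375 g/mol; 2×26.982 = 53.964 g → 10.89 wt%.
Difference = 10.14 − 10.89 = -0.75 percentage points.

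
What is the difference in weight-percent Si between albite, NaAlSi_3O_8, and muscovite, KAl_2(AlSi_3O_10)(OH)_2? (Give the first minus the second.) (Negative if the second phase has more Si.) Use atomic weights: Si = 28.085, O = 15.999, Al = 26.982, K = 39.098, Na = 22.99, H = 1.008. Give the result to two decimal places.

10.98 percentage points

M(NaAlSi_3O_8) = 262.219 g/mol, so wt% Si = 84.255/262.219 × 100 = 32.13%.
M(KAl_2(AlSi_3O_10)(OH)_2) = 398.303 g/mol, so wt% Si = 84.255/398.303 × 100 = 21.15%.
32.13 − 21.15 = 10.98 pp.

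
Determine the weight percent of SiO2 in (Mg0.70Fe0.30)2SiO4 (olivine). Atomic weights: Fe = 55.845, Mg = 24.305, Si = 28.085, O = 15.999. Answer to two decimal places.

37.64 wt%

Molar mass of (Mg0.70Fe0.30)2SiO4 = 1.40*24.305 + 0.60*55.845 + 1*28.085 + 4*15.999 = 159.615 g/mol.
Each formula unit contains 1 Si, equivalent to 1/1 = 1.0000 mol SiO2.
M(SiO2) = 1×28.085 + 2×15.999 = 60.083 g/mol.
Mass of SiO2 per formula unit = 1.0000 × 60.083 = 60.083 g.
SiO2 wt% = 60.083 / 159.615 × 100 = 37.64%.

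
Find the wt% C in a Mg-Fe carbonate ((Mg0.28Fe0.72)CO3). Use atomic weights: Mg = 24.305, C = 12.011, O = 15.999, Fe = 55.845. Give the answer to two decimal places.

Formula mass = 0.28·24.305 + 0.72·55.845 + 1·12.011 + 3·15.999 = 107.022 g/mol, of which 12.011 g is C.
So C makes up 12.011/107.022 = 0.1122 of the mass, i.e. 11.22%.

11.22 wt%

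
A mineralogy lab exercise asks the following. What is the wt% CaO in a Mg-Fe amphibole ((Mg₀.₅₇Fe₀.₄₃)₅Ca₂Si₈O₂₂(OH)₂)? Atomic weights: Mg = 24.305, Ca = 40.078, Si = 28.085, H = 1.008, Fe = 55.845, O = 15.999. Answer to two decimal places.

12.74 wt%

Formula mass = 880.164 g/mol.
2 Ca → 2.0000 mol CaO per formula unit; M(CaO) = 56.077, so CaO mass = 112.154 g.
112.154/880.164 × 100 = 12.74 wt%.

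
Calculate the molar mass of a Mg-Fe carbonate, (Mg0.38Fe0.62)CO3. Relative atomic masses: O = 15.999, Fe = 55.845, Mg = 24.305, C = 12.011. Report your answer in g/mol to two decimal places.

The formula mass is the sum 0.38·24.305 + 0.62·55.845 + 1·12.011 + 3·15.999.

103.87 g/mol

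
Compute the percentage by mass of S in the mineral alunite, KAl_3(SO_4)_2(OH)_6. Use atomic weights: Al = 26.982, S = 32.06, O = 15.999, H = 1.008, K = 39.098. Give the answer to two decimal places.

15.48 mass %

Molar mass of KAl_3(SO_4)_2(OH)_6: 1*39.098 + 3*26.982 + 2*32.06 + 14*15.999 + 6*1.008 = 414.198 g/mol.
Mass of S per formula unit: 2 × 32.06 = 64.120 g.
Weight fraction S = 64.120 / 414.198 = 0.1548.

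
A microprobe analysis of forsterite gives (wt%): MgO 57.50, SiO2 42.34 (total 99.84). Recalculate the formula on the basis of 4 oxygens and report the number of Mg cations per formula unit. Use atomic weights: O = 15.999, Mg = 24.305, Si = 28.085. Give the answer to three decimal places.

2.012 Mg apfu

57.50 wt% MgO ÷ 40.304 g/mol = 1.42666 mol, giving 1.42666 Mg and 1.42666 O.
42.34 wt% SiO2 ÷ 60.083 g/mol = 0.70469 mol, giving 0.70469 Si and 1.40938 O.
Oxygen sums to 2.83604; scaling by 4/2.83604 = 1.41042 puts the formula on 4 O.
Mg: 1.42666 × 1.41042 = 2.012 atoms per formula unit.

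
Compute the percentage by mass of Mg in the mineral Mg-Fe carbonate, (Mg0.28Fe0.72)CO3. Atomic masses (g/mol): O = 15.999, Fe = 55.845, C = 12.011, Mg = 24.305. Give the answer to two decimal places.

Formula mass = 0.28*24.305 + 0.72*55.845 + 1*12.011 + 3*15.999 = 107.022 g/mol, of which 6.805 g is Mg.
So Mg makes up 6.805/107.022 = 0.0636 of the mass, i.e. 6.36%.

6.36 mass %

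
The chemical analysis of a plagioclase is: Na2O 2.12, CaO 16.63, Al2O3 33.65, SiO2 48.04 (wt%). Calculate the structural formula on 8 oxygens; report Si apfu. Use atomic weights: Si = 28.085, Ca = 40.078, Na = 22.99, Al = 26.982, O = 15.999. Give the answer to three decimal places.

Na2O: 2.12/61.979 = 0.03421 mol → 0.06842 mol Na, 0.03421 mol O.
CaO: 16.63/56.077 = 0.29656 mol → 0.29656 mol Ca, 0.29656 mol O.
Al2O3: 33.65/101.961 = 0.33003 mol → 0.66006 mol Al, 0.99009 mol O.
SiO2: 48.04/60.083 = 0.79956 mol → 0.79956 mol Si, 1.59912 mol O.
Total oxygen = 2.91998 mol. Normalization factor = 8/2.91998 = 2.73974.
Si per 8 O = 0.79956 × 2.73974 = 2.191.

2.191 Si apfu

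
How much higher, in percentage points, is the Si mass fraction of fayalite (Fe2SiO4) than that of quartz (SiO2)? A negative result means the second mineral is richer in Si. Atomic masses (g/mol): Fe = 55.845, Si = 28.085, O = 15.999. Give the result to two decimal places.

Si in Fe2SiO4: molar mass 203.771 g/mol; 1×28.085 = 28.085 g → 13.78 wt%.
Si in SiO2: molar mass 60.083 g/mol; 1×28.085 = 28.085 g → 46.74 wt%.
Difference = 13.78 − 46.74 = -32.96 percentage points.

-32.96 percentage points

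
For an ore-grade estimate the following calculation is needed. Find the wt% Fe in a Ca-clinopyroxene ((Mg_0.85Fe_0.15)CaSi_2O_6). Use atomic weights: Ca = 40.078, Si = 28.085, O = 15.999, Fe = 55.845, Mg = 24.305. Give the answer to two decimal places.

Molar mass of (Mg_0.85Fe_0.15)CaSi_2O_6: 0.85·24.305 + 0.15·55.845 + 1·40.078 + 2·28.085 + 6·15.999 = 221.278 g/mol.
Mass of Fe per formula unit: 0.15 × 55.845 = 8.377 g.
Weight fraction Fe = 8.377 / 221.278 = 0.0379.

3.79 mass %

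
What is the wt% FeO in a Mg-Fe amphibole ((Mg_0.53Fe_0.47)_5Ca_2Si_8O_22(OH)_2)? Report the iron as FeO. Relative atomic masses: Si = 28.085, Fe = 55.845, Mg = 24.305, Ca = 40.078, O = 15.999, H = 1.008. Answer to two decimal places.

19.05 wt%

Formula mass = 886.472 g/mol.
2.35 Fe → 2.3500 mol FeO per formula unit; M(FeO) = 71.844, so FeO mass = 168.833 g.
168.833/886.472 × 100 = 19.05 wt%.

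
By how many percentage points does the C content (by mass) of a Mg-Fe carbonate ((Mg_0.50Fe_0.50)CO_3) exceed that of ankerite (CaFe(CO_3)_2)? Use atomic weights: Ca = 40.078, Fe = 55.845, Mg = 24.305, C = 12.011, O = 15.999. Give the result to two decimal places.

C in (Mg_0.50Fe_0.50)CO_3: molar mass 100.083 g/mol; 1×12.011 = 12.011 g → 12.00 wt%.
C in CaFe(CO_3)_2: molar mass 215.939 g/mol; 2×12.011 = 24.022 g → 11.12 wt%.
Difference = 12.00 − 11.12 = 0.88 percentage points.

0.88 percentage points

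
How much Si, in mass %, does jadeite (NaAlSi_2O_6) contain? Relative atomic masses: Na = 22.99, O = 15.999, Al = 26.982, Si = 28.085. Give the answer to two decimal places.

Molar mass of NaAlSi_2O_6: 1·22.99 + 1·26.982 + 2·28.085 + 6·15.999 = 202.136 g/mol.
Mass of Si per formula unit: 2 × 28.085 = 56.170 g.
Weight fraction Si = 56.170 / 202.136 = 0.2779.

27.79 mass %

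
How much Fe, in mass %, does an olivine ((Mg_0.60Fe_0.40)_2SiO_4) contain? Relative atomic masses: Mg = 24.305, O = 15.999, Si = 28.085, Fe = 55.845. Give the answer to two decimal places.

Molar mass of (Mg_0.60Fe_0.40)_2SiO_4: 1.20·24.305 + 0.80·55.845 + 1·28.085 + 4·15.999 = 165.923 g/mol.
Mass of Fe per formula unit: 0.80 × 55.845 = 44.676 g.
Weight fraction Fe = 44.676 / 165.923 = 0.2693.

26.93 mass %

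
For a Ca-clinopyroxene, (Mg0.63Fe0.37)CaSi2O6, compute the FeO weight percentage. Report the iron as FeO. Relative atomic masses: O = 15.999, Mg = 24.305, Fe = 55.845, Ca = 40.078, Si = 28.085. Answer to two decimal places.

11.65 wt%

Molar mass of (Mg0.63Fe0.37)CaSi2O6 = 0.63*24.305 + 0.37*55.845 + 1*40.078 + 2*28.085 + 6*15.999 = 228.217 g/mol.
Each formula unit contains 0.37 Fe, equivalent to 0.37/1 = 0.3700 mol FeO.
M(FeO) = 1×55.845 + 1×15.999 = 71.844 g/mol.
Mass of FeO per formula unit = 0.3700 × 71.844 = 26.582 g.
FeO wt% = 26.582 / 228.217 × 100 = 11.65%.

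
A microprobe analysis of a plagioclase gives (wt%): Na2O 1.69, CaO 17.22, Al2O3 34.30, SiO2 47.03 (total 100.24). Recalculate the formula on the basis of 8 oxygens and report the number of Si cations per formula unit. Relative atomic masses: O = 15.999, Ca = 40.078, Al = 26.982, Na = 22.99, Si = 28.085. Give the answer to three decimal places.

2.153 Si apfu

1.69 wt% Na2O ÷ 61.979 g/mol = 0.02727 mol, giving 0.05454 Na and 0.02727 O.
17.22 wt% CaO ÷ 56.077 g/mol = 0.30708 mol, giving 0.30708 Ca and 0.30708 O.
34.30 wt% Al2O3 ÷ 101.961 g/mol = 0.33640 mol, giving 0.67280 Al and 1.00920 O.
47.03 wt% SiO2 ÷ 60.083 g/mol = 0.78275 mol, giving 0.78275 Si and 1.56550 O.
Oxygen sums to 2.90905; scaling by 8/2.90905 = 2.75004 puts the formula on 8 O.
Si: 0.78275 × 2.75004 = 2.153 atoms per formula unit.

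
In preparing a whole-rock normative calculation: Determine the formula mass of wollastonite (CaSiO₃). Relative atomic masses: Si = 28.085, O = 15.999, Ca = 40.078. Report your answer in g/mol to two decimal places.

The formula mass is the sum 1*40.078 + 1*28.085 + 3*15.999.

116.16 g/mol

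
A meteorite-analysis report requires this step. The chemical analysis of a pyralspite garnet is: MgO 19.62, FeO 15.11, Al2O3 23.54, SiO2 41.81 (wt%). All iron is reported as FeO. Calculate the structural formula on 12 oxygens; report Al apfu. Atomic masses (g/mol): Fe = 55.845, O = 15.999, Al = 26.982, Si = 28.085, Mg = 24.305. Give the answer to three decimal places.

1.992 Al apfu

MgO (M=40.304): mol = 0.48680; Mg = 0.48680, O = 0.48680.
FeO (M=71.844): mol = 0.21032; Fe = 0.21032, O = 0.21032.
Al2O3 (M=101.961): mol = 0.23087; Al = 0.46174, O = 0.69261.
SiO2 (M=60.083): mol = 0.69587; Si = 0.69587, O = 1.39174.
ΣO = 2.78147; factor = 12/ΣO = 4.31427.
Al apfu = 0.46174 × 4.31427 = 1.992.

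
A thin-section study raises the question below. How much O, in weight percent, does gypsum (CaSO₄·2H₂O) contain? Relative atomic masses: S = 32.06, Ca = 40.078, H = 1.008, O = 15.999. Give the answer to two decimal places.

55.76 weight percent

M(CaSO₄·2H₂O) = 172.164 g/mol.
O contributes 6 × 15.999 = 95.994 g per mole.
95.994/172.164 = 0.5576 → 55.76%.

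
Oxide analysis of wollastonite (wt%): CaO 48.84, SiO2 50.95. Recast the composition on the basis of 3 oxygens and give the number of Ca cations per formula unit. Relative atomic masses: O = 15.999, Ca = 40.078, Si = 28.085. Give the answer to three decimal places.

1.018 Ca apfu

48.84 wt% CaO ÷ 56.077 g/mol = 0.87095 mol, giving 0.87095 Ca and 0.87095 O.
50.95 wt% SiO2 ÷ 60.083 g/mol = 0.84799 mol, giving 0.84799 Si and 1.69598 O.
Oxygen sums to 2.56693; scaling by 3/2.56693 = 1.16871 puts the formula on 3 O.
Ca: 0.87095 × 1.16871 = 1.018 atoms per formula unit.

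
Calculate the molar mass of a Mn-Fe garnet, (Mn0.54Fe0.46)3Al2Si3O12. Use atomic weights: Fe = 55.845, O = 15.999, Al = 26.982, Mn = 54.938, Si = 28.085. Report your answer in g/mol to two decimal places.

496.27 g/mol

Mn: 1.62 × 54.938 = 88.9996
Fe: 1.38 × 55.845 = 77.0661
Al: 2 × 26.982 = 53.9640
Si: 3 × 28.085 = 84.2550
O: 12 × 15.999 = 191.9880
Summing the contributions gives the formula mass.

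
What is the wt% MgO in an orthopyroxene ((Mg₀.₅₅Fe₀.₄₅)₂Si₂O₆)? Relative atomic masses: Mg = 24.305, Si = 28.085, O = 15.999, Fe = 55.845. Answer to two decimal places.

Formula mass = 229.160 g/mol.
1.10 Mg → 1.1000 mol MgO per formula unit; M(MgO) = 40.304, so MgO mass = 44.334 g.
44.334/229.160 × 100 = 19.35 wt%.

19.35 wt%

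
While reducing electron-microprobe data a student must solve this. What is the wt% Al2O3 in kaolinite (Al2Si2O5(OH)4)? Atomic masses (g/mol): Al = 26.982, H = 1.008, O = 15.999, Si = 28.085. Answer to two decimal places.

M(Al2Si2O5(OH)4) = 258.157 g/mol; M(Al2O3) = 101.961 g/mol.
Moles Al2O3 per formula unit = 2 Al ÷ 2 = 1.0000.
Al2O3 fraction = (1.0000 × 101.961) / 258.157 = 101.961/258.157 = 0.3950.

39.50 wt%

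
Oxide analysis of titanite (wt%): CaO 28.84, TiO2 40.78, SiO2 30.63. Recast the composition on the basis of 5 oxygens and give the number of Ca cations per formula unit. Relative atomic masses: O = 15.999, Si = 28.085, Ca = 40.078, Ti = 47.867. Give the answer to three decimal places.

CaO (M=56.077): mol = 0.51429; Ca = 0.51429, O = 0.51429.
TiO2 (M=79.865): mol = 0.51061; Ti = 0.51061, O = 1.02122.
SiO2 (M=60.083): mol = 0.50979; Si = 0.50979, O = 1.01958.
ΣO = 2.55509; factor = 5/ΣO = 1.95688.
Ca apfu = 0.51429 × 1.95688 = 1.006.

1.006 Ca apfu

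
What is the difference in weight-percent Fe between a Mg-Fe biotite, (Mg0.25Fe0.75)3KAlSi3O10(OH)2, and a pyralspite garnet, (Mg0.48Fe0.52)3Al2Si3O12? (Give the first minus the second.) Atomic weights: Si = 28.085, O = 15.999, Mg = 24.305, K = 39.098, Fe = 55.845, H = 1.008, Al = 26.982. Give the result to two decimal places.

First mineral: 125.651 g Fe in 488.219 g formula = 25.74 wt% Fe.
Second mineral: 87.118 g Fe in 452.324 g formula = 19.26 wt% Fe.
25.74% − 19.26% gives a difference of 6.48 percentage points.

6.48 percentage points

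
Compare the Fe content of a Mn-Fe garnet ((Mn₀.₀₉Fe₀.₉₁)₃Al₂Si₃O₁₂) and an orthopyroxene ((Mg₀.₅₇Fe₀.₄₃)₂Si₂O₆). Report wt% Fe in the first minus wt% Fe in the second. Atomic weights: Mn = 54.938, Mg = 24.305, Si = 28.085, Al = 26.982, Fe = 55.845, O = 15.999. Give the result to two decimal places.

First mineral: 152.457 g Fe in 497.497 g formula = 30.64 wt% Fe.
Second mineral: 48.027 g Fe in 227.898 g formula = 21.07 wt% Fe.
30.64% − 21.07% gives a difference of 9.57 percentage points.

9.57 percentage points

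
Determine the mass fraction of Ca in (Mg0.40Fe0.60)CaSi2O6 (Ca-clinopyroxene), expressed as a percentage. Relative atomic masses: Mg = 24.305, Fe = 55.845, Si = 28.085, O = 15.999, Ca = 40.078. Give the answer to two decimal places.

M((Mg0.40Fe0.60)CaSi2O6) = 235.471 g/mol.
Ca contributes 1 × 40.078 = 40.078 g per mole.
40.078/235.471 = 0.1702 → 17.02%.

17.02 mass %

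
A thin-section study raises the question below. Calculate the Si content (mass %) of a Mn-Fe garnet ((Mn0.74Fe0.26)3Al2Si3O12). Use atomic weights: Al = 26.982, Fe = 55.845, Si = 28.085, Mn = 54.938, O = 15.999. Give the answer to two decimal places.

17.00 mass %

Formula mass = 2.22×54.938 + 0.78×55.845 + 2×26.982 + 3×28.085 + 12×15.999 = 495.728 g/mol, of which 84.255 g is Si.
So Si makes up 84.255/495.728 = 0.1700 of the mass, i.e. 17.00%.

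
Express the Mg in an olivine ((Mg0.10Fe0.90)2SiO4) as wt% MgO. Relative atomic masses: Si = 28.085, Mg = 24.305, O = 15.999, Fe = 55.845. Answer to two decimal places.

4.08 wt%

Molar mass of (Mg0.10Fe0.90)2SiO4 = 0.20×24.305 + 1.80×55.845 + 1×28.085 + 4×15.999 = 197.463 g/mol.
Each formula unit contains 0.20 Mg, equivalent to 0.20/1 = 0.2000 mol MgO.
M(MgO) = 1×24.305 + 1×15.999 = 40.304 g/mol.
Mass of MgO per formula unit = 0.2000 × 40.304 = 8.061 g.
MgO wt% = 8.061 / 197.463 × 100 = 4.08%.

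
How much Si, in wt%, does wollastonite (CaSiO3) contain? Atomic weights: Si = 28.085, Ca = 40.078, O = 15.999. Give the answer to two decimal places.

Molar mass of CaSiO3: 1·40.078 + 1·28.085 + 3·15.999 = 116.160 g/mol.
Mass of Si per formula unit: 1 × 28.085 = 28.085 g.
Weight fraction Si = 28.085 / 116.160 = 0.2418.

24.18 wt%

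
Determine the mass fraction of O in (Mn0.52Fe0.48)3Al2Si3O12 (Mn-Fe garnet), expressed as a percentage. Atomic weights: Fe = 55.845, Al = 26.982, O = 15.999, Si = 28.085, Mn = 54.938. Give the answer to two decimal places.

38.68 mass %

Formula mass = 1.56×54.938 + 1.44×55.845 + 2×26.982 + 3×28.085 + 12×15.999 = 496.327 g/mol, of which 191.988 g is O.
So O makes up 191.988/496.327 = 0.3868 of the mass, i.e. 38.68%.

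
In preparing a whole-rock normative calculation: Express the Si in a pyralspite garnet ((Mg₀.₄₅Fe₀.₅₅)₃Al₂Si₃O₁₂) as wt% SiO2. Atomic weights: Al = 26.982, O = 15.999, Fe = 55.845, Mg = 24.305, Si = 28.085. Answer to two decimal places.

39.60 wt%

Molar mass of (Mg₀.₄₅Fe₀.₅₅)₃Al₂Si₃O₁₂ = 1.35×24.305 + 1.65×55.845 + 2×26.982 + 3×28.085 + 12×15.999 = 455.163 g/mol.
Each formula unit contains 3 Si, equivalent to 3/1 = 3.0000 mol SiO2.
M(SiO2) = 1×28.085 + 2×15.999 = 60.083 g/mol.
Mass of SiO2 per formula unit = 3.0000 × 60.083 = 180.249 g.
SiO2 wt% = 180.249 / 455.163 × 100 = 39.60%.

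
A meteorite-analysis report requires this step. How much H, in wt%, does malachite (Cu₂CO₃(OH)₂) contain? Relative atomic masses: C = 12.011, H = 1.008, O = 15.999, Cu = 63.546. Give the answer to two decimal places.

0.91 wt%

Formula mass = 2×63.546 + 1×12.011 + 5×15.999 + 2×1.008 = 221.114 g/mol, of which 2.016 g is H.
So H makes up 2.016/221.114 = 0.0091 of the mass, i.e. 0.91%.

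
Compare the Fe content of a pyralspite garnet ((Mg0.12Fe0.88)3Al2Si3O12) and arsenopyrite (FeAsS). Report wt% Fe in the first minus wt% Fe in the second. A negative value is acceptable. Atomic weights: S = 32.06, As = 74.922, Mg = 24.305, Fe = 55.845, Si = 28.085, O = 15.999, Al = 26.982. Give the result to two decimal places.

-3.99 percentage points

M((Mg0.12Fe0.88)3Al2Si3O12) = 486.388 g/mol, so wt% Fe = 147.431/486.388 × 100 = 30.31%.
M(FeAsS) = 162.827 g/mol, so wt% Fe = 55.845/162.827 × 100 = 34.30%.
30.31 − 34.30 = -3.99 pp.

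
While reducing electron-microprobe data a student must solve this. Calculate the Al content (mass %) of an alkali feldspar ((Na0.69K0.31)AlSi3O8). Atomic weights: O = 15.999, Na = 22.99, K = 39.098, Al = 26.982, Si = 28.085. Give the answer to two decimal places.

10.10 mass %

Molar mass of (Na0.69K0.31)AlSi3O8: 0.69×22.99 + 0.31×39.098 + 1×26.982 + 3×28.085 + 8×15.999 = 267.212 g/mol.
Mass of Al per formula unit: 1 × 26.982 = 26.982 g.
Weight fraction Al = 26.982 / 267.212 = 0.1010.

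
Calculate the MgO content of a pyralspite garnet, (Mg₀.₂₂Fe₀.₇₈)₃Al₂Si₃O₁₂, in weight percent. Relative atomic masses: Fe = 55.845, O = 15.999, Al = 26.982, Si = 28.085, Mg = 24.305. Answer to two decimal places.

5.58 wt%

Formula mass = 476.926 g/mol.
0.66 Mg → 0.6600 mol MgO per formula unit; M(MgO) = 40.304, so MgO mass = 26.601 g.
26.601/476.926 × 100 = 5.58 wt%.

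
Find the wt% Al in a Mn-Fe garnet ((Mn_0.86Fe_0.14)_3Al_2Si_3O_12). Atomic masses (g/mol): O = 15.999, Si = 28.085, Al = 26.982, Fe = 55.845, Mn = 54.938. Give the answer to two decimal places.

10.89 wt%

M((Mn_0.86Fe_0.14)_3Al_2Si_3O_12) = 495.402 g/mol.
Al contributes 2 × 26.982 = 53.964 g per mole.
53.964/495.402 = 0.1089 → 10.89%.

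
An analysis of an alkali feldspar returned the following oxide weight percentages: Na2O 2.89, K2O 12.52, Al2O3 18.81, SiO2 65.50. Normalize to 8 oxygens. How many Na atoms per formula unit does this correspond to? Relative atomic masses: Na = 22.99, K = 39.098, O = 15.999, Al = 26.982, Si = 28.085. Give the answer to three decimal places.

0.256 Na apfu

Na2O: 2.89/61.979 = 0.04663 mol → 0.09326 mol Na, 0.04663 mol O.
K2O: 12.52/94.195 = 0.13292 mol → 0.26584 mol K, 0.13292 mol O.
Al2O3: 18.81/101.961 = 0.18448 mol → 0.36896 mol Al, 0.55344 mol O.
SiO2: 65.50/60.083 = 1.09016 mol → 1.09016 mol Si, 2.18032 mol O.
Total oxygen = 2.91331 mol. Normalization factor = 8/2.91331 = 2.74602.
Na per 8 O = 0.09326 × 2.74602 = 0.256.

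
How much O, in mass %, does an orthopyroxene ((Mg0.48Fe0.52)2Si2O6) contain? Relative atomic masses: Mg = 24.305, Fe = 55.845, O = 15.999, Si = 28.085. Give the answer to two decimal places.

Formula mass = 0.96×24.305 + 1.04×55.845 + 2×28.085 + 6×15.999 = 233.576 g/mol, of which 95.994 g is O.
So O makes up 95.994/233.576 = 0.4110 of the mass, i.e. 41.10%.

41.10 mass %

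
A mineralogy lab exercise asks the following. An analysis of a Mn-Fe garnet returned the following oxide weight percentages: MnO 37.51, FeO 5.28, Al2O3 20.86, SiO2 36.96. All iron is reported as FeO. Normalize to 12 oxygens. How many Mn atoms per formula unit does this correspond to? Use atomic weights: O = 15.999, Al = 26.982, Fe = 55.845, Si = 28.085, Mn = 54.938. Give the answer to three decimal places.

2.594 Mn apfu

37.51 wt% MnO ÷ 70.937 g/mol = 0.52878 mol, giving 0.52878 Mn and 0.52878 O.
5.28 wt% FeO ÷ 71.844 g/mol = 0.07349 mol, giving 0.07349 Fe and 0.07349 O.
20.86 wt% Al2O3 ÷ 101.961 g/mol = 0.20459 mol, giving 0.40918 Al and 0.61377 O.
36.96 wt% SiO2 ÷ 60.083 g/mol = 0.61515 mol, giving 0.61515 Si and 1.23030 O.
Oxygen sums to 2.44634; scaling by 12/2.44634 = 4.90529 puts the formula on 12 O.
Mn: 0.52878 × 4.90529 = 2.594 atoms per formula unit.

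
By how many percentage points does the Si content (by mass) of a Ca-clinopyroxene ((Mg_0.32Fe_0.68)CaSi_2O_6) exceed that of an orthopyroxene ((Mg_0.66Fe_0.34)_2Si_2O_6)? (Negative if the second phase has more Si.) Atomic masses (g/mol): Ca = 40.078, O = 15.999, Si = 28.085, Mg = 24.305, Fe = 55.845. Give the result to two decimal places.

First mineral: 56.170 g Si in 237.994 g formula = 23.60 wt% Si.
Second mineral: 56.170 g Si in 222.221 g formula = 25.28 wt% Si.
23.60% − 25.28% gives a difference of -1.68 percentage points.

-1.68 percentage points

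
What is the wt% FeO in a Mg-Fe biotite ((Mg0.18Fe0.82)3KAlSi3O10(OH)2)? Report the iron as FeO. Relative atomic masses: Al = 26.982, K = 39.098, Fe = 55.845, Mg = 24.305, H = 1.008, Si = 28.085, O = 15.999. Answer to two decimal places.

Molar mass of (Mg0.18Fe0.82)3KAlSi3O10(OH)2 = 0.54×24.305 + 2.46×55.845 + 1×39.098 + 1×26.982 + 3×28.085 + 12×15.999 + 2×1.008 = 494.842 g/mol.
Each formula unit contains 2.46 Fe, equivalent to 2.46/1 = 2.4600 mol FeO.
M(FeO) = 1×55.845 + 1×15.999 = 71.844 g/mol.
Mass of FeO per formula unit = 2.4600 × 71.844 = 176.736 g.
FeO wt% = 176.736 / 494.842 × 100 = 35.72%.

35.72 wt%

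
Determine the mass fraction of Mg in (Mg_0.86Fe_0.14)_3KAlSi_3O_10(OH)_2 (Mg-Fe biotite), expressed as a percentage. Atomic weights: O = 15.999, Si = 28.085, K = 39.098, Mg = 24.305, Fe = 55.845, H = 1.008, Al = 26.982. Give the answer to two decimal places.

Formula mass = 2.58×24.305 + 0.42×55.845 + 1×39.098 + 1×26.982 + 3×28.085 + 12×15.999 + 2×1.008 = 430.501 g/mol, of which 62.707 g is Mg.
So Mg makes up 62.707/430.501 = 0.1457 of the mass, i.e. 14.57%.

14.57 mass %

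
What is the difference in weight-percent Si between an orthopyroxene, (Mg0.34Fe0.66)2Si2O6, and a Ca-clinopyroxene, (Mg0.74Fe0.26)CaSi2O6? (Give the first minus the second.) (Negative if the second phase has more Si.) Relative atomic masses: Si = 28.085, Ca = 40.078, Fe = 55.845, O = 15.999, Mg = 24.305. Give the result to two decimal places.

First mineral: 56.170 g Si in 242.407 g formula = 23.17 wt% Si.
Second mineral: 56.170 g Si in 224.747 g formula = 24.99 wt% Si.
23.17% − 24.99% gives a difference of -1.82 percentage points.

-1.82 percentage points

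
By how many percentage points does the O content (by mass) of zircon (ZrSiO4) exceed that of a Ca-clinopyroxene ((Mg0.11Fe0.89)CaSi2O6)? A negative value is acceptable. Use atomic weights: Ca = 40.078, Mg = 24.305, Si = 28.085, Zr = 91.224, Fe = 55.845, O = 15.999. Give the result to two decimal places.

First mineral: 63.996 g O in 183.305 g formula = 34.91 wt% O.
Second mineral: 95.994 g O in 244.618 g formula = 39.24 wt% O.
34.91% − 39.24% gives a difference of -4.33 percentage points.

-4.33 percentage points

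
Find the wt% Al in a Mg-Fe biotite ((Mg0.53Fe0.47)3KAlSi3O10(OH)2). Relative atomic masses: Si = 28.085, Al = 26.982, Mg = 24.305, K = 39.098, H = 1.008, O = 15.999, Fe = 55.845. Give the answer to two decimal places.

Formula mass = 1.59·24.305 + 1.41·55.845 + 1·39.098 + 1·26.982 + 3·28.085 + 12·15.999 + 2·1.008 = 461.725 g/mol, of which 26.982 g is Al.
So Al makes up 26.982/461.725 = 0.0584 of the mass, i.e. 5.84%.

5.84 weight percent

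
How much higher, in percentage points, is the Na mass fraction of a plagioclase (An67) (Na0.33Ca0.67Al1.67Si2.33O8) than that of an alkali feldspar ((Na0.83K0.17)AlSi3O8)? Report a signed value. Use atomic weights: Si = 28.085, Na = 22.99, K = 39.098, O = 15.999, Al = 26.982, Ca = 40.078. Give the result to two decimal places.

-4.42 percentage points

M(Na0.33Ca0.67Al1.67Si2.33O8) = 272.929 g/mol, so wt% Na = 7.587/272.929 × 100 = 2.78%.
M((Na0.83K0.17)AlSi3O8) = 264.957 g/mol, so wt% Na = 19.082/264.957 × 100 = 7.20%.
2.78 − 7.20 = -4.42 pp.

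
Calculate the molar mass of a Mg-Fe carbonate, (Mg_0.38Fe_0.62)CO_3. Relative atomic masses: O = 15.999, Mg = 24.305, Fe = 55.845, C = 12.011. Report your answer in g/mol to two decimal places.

103.87 g/mol

M = 0.38·24.305 + 0.62·55.845 + 1·12.011 + 3·15.999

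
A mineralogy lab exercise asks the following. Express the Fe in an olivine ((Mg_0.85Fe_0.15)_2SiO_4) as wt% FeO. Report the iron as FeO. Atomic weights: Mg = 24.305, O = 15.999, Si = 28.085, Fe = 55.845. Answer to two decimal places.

Molar mass of (Mg_0.85Fe_0.15)_2SiO_4 = 1.70*24.305 + 0.30*55.845 + 1*28.085 + 4*15.999 = 150.153 g/mol.
Each formula unit contains 0.30 Fe, equivalent to 0.30/1 = 0.3000 mol FeO.
M(FeO) = 1×55.845 + 1×15.999 = 71.844 g/mol.
Mass of FeO per formula unit = 0.3000 × 71.844 = 21.553 g.
FeO wt% = 21.553 / 150.153 × 100 = 14.35%.

14.35 wt%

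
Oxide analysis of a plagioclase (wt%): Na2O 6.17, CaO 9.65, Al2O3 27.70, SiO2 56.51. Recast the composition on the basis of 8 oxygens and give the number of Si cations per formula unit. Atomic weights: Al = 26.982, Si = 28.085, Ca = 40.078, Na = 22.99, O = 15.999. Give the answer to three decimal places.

Na2O: 6.17/61.979 = 0.09955 mol → 0.19910 mol Na, 0.09955 mol O.
CaO: 9.65/56.077 = 0.17208 mol → 0.17208 mol Ca, 0.17208 mol O.
Al2O3: 27.70/101.961 = 0.27167 mol → 0.54334 mol Al, 0.81501 mol O.
SiO2: 56.51/60.083 = 0.94053 mol → 0.94053 mol Si, 1.88106 mol O.
Total oxygen = 2.96770 mol. Normalization factor = 8/2.96770 = 2.69569.
Si per 8 O = 0.94053 × 2.69569 = 2.535.

2.535 Si apfu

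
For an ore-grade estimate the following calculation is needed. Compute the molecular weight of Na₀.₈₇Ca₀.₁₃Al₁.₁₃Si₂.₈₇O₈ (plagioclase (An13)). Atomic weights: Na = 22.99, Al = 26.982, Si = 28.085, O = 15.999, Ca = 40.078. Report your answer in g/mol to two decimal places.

264.30 g/mol

The formula mass is the sum 0.87×22.99 + 0.13×40.078 + 1.13×26.982 + 2.87×28.085 + 8×15.999.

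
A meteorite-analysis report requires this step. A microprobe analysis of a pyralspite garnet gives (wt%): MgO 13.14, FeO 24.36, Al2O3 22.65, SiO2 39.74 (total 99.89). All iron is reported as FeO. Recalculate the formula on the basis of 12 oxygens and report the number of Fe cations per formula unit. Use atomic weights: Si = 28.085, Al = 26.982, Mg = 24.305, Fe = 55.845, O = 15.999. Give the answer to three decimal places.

1.533 Fe apfu

13.14 wt% MgO ÷ 40.304 g/mol = 0.32602 mol, giving 0.32602 Mg and 0.32602 O.
24.36 wt% FeO ÷ 71.844 g/mol = 0.33907 mol, giving 0.33907 Fe and 0.33907 O.
22.65 wt% Al2O3 ÷ 101.961 g/mol = 0.22214 mol, giving 0.44428 Al and 0.66642 O.
39.74 wt% SiO2 ÷ 60.083 g/mol = 0.66142 mol, giving 0.66142 Si and 1.32284 O.
Oxygen sums to 2.65435; scaling by 12/2.65435 = 4.52088 puts the formula on 12 O.
Fe: 0.33907 × 4.52088 = 1.533 atoms per formula unit.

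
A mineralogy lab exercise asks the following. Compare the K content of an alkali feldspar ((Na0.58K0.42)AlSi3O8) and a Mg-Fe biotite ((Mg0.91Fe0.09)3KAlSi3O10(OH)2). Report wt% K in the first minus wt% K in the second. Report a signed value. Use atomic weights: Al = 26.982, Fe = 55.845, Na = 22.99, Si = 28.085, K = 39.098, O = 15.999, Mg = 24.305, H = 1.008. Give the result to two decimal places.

M((Na0.58K0.42)AlSi3O8) = 268.984 g/mol, so wt% K = 16.421/268.984 × 100 = 6.10%.
M((Mg0.91Fe0.09)3KAlSi3O10(OH)2) = 425.770 g/mol, so wt% K = 39.098/425.770 × 100 = 9.18%.
6.10 − 9.18 = -3.08 pp.

-3.08 percentage points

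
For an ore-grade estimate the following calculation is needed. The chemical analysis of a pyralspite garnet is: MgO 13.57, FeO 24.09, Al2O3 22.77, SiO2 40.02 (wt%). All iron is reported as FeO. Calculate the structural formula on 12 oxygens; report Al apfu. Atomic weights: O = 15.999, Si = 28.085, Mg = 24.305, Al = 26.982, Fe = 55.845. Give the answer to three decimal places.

MgO (M=40.304): mol = 0.33669; Mg = 0.33669, O = 0.33669.
FeO (M=71.844): mol = 0.33531; Fe = 0.33531, O = 0.33531.
Al2O3 (M=101.961): mol = 0.22332; Al = 0.44664, O = 0.66996.
SiO2 (M=60.083): mol = 0.66608; Si = 0.66608, O = 1.33216.
ΣO = 2.67412; factor = 12/ΣO = 4.48746.
Al apfu = 0.44664 × 4.48746 = 2.004.

2.004 Al apfu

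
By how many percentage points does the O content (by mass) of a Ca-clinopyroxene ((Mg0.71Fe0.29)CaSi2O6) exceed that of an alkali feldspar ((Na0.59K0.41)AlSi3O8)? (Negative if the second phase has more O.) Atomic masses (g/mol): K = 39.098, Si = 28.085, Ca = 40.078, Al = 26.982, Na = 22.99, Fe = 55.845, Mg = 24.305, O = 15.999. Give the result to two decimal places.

O in (Mg0.71Fe0.29)CaSi2O6: molar mass 225.694 g/mol; 6×15.999 = 95.994 g → 42.53 wt%.
O in (Na0.59K0.41)AlSi3O8: molar mass 268.823 g/mol; 8×15.999 = 127.992 g → 47.61 wt%.
Difference = 42.53 − 47.61 = -5.08 percentage points.

-5.08 percentage points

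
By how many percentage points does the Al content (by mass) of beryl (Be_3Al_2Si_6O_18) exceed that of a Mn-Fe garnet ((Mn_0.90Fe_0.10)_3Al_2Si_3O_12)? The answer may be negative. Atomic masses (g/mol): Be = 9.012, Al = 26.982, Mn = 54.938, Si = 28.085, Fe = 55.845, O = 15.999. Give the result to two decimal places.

-0.86 percentage points

First mineral: 53.964 g Al in 537.492 g formula = 10.04 wt% Al.
Second mineral: 53.964 g Al in 495.293 g formula = 10.90 wt% Al.
10.04% − 10.90% gives a difference of -0.86 percentage points.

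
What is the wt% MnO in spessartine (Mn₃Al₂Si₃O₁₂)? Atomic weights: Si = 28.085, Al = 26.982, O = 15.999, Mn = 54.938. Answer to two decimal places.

Formula mass = 495.021 g/mol.
3 Mn → 3.0000 mol MnO per formula unit; M(MnO) = 70.937, so MnO mass = 212.811 g.
212.811/495.021 × 100 = 42.99 wt%.

42.99 wt%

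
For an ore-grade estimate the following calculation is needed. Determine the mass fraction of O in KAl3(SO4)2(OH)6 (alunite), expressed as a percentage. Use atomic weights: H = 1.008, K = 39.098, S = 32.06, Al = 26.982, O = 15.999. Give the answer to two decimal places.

M(KAl3(SO4)2(OH)6) = 414.198 g/mol.
O contributes 14 × 15.999 = 223.986 g per mole.
223.986/414.198 = 0.5408 → 54.08%.

54.08 weight percent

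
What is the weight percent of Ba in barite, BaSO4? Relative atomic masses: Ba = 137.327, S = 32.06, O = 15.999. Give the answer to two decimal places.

58.84 mass %

Molar mass of BaSO4: 1·137.327 + 1·32.06 + 4·15.999 = 233.383 g/mol.
Mass of Ba per formula unit: 1 × 137.327 = 137.327 g.
Weight fraction Ba = 137.327 / 233.383 = 0.5884.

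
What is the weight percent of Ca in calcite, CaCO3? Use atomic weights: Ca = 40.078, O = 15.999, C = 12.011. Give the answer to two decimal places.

40.04 wt%

M(CaCO3) = 100.086 g/mol.
Ca contributes 1 × 40.078 = 40.078 g per mole.
40.078/100.086 = 0.4004 → 40.04%.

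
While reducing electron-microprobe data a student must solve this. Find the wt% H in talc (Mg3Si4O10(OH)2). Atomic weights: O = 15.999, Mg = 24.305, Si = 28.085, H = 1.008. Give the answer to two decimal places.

Molar mass of Mg3Si4O10(OH)2: 3*24.305 + 4*28.085 + 12*15.999 + 2*1.008 = 379.259 g/mol.
Mass of H per formula unit: 2 × 1.008 = 2.016 g.
Weight fraction H = 2.016 / 379.259 = 0.0053.

0.53 wt%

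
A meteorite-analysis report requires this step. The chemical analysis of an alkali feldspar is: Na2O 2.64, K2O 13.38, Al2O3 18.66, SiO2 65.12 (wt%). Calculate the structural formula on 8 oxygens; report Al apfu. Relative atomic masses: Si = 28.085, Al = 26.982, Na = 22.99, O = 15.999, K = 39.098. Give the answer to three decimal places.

1.009 Al apfu

2.64 wt% Na2O ÷ 61.979 g/mol = 0.04260 mol, giving 0.08520 Na and 0.04260 O.
13.38 wt% K2O ÷ 94.195 g/mol = 0.14205 mol, giving 0.28410 K and 0.14205 O.
18.66 wt% Al2O3 ÷ 101.961 g/mol = 0.18301 mol, giving 0.36602 Al and 0.54903 O.
65.12 wt% SiO2 ÷ 60.083 g/mol = 1.08383 mol, giving 1.08383 Si and 2.16766 O.
Oxygen sums to 2.90134; scaling by 8/2.90134 = 2.75735 puts the formula on 8 O.
Al: 0.36602 × 2.75735 = 1.009 atoms per formula unit.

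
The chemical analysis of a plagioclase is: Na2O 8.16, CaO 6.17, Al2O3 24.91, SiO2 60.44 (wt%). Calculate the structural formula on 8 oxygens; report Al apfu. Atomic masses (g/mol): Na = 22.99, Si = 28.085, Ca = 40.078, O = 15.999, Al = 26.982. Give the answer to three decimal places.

1.309 Al apfu

8.16 wt% Na2O ÷ 61.979 g/mol = 0.13166 mol, giving 0.26332 Na and 0.13166 O.
6.17 wt% CaO ÷ 56.077 g/mol = 0.11003 mol, giving 0.11003 Ca and 0.11003 O.
24.91 wt% Al2O3 ÷ 101.961 g/mol = 0.24431 mol, giving 0.48862 Al and 0.73293 O.
60.44 wt% SiO2 ÷ 60.083 g/mol = 1.00594 mol, giving 1.00594 Si and 2.01188 O.
Oxygen sums to 2.98650; scaling by 8/2.98650 = 2.67872 puts the formula on 8 O.
Al: 0.48862 × 2.67872 = 1.309 atoms per formula unit.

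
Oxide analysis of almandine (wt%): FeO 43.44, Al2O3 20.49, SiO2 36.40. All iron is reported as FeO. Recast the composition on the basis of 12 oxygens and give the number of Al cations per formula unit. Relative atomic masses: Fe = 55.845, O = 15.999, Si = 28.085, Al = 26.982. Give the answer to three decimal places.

FeO (M=71.844): mol = 0.60464; Fe = 0.60464, O = 0.60464.
Al2O3 (M=101.961): mol = 0.20096; Al = 0.40192, O = 0.60288.
SiO2 (M=60.083): mol = 0.60583; Si = 0.60583, O = 1.21166.
ΣO = 2.41918; factor = 12/ΣO = 4.96036.
Al apfu = 0.40192 × 4.96036 = 1.994.

1.994 Al apfu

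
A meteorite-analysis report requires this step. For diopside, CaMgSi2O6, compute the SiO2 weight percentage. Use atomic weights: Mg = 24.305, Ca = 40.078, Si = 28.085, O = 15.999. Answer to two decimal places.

Formula mass = 216.547 g/mol.
2 Si → 2.0000 mol SiO2 per formula unit; M(SiO2) = 60.083, so SiO2 mass = 120.166 g.
120.166/216.547 × 100 = 55.49 wt%.

55.49 wt%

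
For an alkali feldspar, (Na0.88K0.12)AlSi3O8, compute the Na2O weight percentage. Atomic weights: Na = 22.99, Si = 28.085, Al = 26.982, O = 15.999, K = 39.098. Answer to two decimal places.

10.32 wt%

Molar mass of (Na0.88K0.12)AlSi3O8 = 0.88·22.99 + 0.12·39.098 + 1·26.982 + 3·28.085 + 8·15.999 = 264.152 g/mol.
Each formula unit contains 0.88 Na, equivalent to 0.88/2 = 0.4400 mol Na2O.
M(Na2O) = 2×22.99 + 1×15.999 = 61.979 g/mol.
Mass of Na2O per formula unit = 0.4400 × 61.979 = 27.271 g.
Na2O wt% = 27.271 / 264.152 × 100 = 10.32%.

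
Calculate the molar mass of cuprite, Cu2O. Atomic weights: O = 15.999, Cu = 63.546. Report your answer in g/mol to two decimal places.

143.09 g/mol

Cu: 2 × 63.546 = 127.0920
O: 1 × 15.999 = 15.9990
Summing the contributions gives the formula mass.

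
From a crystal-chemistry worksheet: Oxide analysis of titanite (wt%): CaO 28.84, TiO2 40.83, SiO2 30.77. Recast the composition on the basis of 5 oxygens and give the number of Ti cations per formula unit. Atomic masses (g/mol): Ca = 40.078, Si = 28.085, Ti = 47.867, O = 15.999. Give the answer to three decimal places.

0.998 Ti apfu

CaO (M=56.077): mol = 0.51429; Ca = 0.51429, O = 0.51429.
TiO2 (M=79.865): mol = 0.51124; Ti = 0.51124, O = 1.02248.
SiO2 (M=60.083): mol = 0.51212; Si = 0.51212, O = 1.02424.
ΣO = 2.56101; factor = 5/ΣO = 1.95235.
Ti apfu = 0.51124 × 1.95235 = 0.998.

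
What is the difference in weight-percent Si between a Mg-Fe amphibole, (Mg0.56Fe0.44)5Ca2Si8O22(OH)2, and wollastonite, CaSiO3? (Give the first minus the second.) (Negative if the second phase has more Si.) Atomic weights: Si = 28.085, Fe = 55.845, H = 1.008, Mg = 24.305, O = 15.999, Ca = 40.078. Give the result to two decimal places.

1.30 percentage points

First mineral: 224.680 g Si in 881.741 g formula = 25.48 wt% Si.
Second mineral: 28.085 g Si in 116.160 g formula = 24.18 wt% Si.
25.48% − 24.18% gives a difference of 1.30 percentage points.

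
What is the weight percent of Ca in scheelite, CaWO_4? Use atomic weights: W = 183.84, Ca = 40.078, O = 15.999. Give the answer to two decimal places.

13.92 mass %

Formula mass = 1×40.078 + 1×183.84 + 4×15.999 = 287.914 g/mol, of which 40.078 g is Ca.
So Ca makes up 40.078/287.914 = 0.1392 of the mass, i.e. 13.92%.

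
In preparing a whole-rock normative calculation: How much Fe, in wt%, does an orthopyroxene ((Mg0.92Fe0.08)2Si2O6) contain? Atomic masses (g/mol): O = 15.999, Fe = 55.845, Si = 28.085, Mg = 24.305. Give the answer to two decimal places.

4.34 wt%

Molar mass of (Mg0.92Fe0.08)2Si2O6: 1.84×24.305 + 0.16×55.845 + 2×28.085 + 6×15.999 = 205.820 g/mol.
Mass of Fe per formula unit: 0.16 × 55.845 = 8.935 g.
Weight fraction Fe = 8.935 / 205.820 = 0.0434.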